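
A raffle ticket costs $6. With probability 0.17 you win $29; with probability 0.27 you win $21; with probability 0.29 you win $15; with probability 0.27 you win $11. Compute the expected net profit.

E[payout] = 29·0.17 + 21·0.27 + 15·0.29 + 11·0.27
 = 4.93 + 5.67 + 4.35 + 2.97
 = 17.92
Net = 17.92 - 6 = 11.92

11.92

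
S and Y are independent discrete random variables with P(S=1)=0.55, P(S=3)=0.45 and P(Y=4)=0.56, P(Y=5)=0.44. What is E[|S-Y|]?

E[|S-Y|] = Σ_s Σ_y |s-y| · P(S=s)P(Y=y)
 = 3·0.308 + 4·0.242 + 1·0.252 + 2·0.198
 = 0.924 + 0.968 + 0.252 + 0.396
 = 2.54

2.54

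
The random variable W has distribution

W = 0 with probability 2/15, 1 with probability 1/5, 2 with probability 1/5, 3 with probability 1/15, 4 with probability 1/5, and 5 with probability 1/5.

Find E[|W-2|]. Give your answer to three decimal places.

E[|W-2|] = Σ |w-2|·P(W=w)
 = 2·2/15 + 1·1/5 + 0·1/5 + 1·1/15 + 2·1/5 + 3·1/5
 = 4/15 + 1/5 + 0 + 1/15 + 2/5 + 3/5
 = 23/15

1.533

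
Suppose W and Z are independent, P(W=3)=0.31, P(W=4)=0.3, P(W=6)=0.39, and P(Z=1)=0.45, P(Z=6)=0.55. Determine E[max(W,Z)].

E[max(W,Z)] = Σ_w Σ_z max(w,z) · P(W=w)P(Z=z)
 = 3·0.1395 + 6·0.1705 + 4·0.135 + 6·0.165 + 6·0.1755 + 6·0.2145
 = 0.4185 + 1.023 + 0.54 + 0.99 + 1.053 + 1.287
 = 5.3115

5.3115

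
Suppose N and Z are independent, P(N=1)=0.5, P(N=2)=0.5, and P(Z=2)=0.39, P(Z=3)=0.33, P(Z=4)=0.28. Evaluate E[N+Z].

E[N+Z] = Σ_n Σ_z (n+z) · P(N=n)P(Z=z)
 = 3·0.195 + 4·0.165 + 5·0.14 + 4·0.195 + 5·0.165 + 6·0.14
 = 0.585 + 0.66 + 0.7 + 0.78 + 0.825 + 0.84
 = 4.39

4.39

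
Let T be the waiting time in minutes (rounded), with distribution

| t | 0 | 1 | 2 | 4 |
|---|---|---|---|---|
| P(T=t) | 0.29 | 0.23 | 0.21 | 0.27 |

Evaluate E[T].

E[T] = Σ t·P(T=t)
 = 0·0.29 + 1·0.23 + 2·0.21 + 4·0.27
 = 0 + 0.23 + 0.42 + 1.08
 = 1.73

1.73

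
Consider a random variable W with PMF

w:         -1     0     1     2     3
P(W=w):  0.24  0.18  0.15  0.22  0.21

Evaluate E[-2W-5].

-6.96

E[-2W-5] = Σ (-2w-5)·P(W=w)
 = (-3)·0.24 + (-5)·0.18 + (-7)·0.15 + (-9)·0.22 + (-11)·0.21
 = (-0.72) + (-0.9) + (-1.05) + (-1.98) + (-2.31)
 = -6.96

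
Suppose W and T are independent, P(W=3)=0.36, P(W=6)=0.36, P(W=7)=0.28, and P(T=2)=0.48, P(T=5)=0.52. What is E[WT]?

18.512

E[WT] = Σ_w Σ_t wt · P(W=w)P(T=t)
 = 6·0.1728 + 15·0.1872 + 12·0.1728 + 30·0.1872 + 14·0.1344 + 35·0.1456
 = 1.0368 + 2.808 + 2.0736 + 5.616 + 1.8816 + 5.096
 = 18.512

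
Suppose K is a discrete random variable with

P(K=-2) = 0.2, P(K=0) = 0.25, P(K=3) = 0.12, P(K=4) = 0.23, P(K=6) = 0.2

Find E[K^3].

E[K^3] = Σ k^3·P(K=k)
 = (-8)·0.2 + 0·0.25 + 27·0.12 + 64·0.23 + 216·0.2
 = (-1.6) + 0 + 3.24 + 14.72 + 43.2
 = 59.56

59.56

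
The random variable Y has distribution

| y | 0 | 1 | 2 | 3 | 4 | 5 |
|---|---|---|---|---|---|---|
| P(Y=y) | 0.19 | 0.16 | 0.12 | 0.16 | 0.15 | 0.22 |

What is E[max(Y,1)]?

E[max(Y,1)] = Σ max(y,1)·P(Y=y)
 = 1·0.19 + 1·0.16 + 2·0.12 + 3·0.16 + 4·0.15 + 5·0.22
 = 0.19 + 0.16 + 0.24 + 0.48 + 0.6 + 1.1
 = 2.77

2.77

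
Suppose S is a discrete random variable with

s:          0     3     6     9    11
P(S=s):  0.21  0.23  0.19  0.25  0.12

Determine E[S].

E[S] = Σ s·P(S=s)
 = 0·0.21 + 3·0.23 + 6·0.19 + 9·0.25 + 11·0.12
 = 0 + 0.69 + 1.14 + 2.25 + 1.32
 = 5.4

5.4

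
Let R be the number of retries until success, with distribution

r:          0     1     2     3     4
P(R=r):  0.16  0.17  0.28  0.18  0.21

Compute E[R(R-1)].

E[R(R-1)] = Σ r(r-1)·P(R=r)
 = 0·0.16 + 0·0.17 + 2·0.28 + 6·0.18 + 12·0.21
 = 0 + 0 + 0.56 + 1.08 + 2.52
 = 4.16

4.16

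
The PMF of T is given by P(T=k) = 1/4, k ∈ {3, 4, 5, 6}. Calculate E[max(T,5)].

5.25

E[max(T,5)] = Σ max(t,5)·P(T=t)
 = 5·1/4 + 5·1/4 + 5·1/4 + 6·1/4
 = 5/4 + 5/4 + 5/4 + 3/2
 = 21/4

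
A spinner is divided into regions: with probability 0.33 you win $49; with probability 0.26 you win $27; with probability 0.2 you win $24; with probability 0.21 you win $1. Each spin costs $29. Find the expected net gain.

-0.8

E[payout] = 49·0.33 + 27·0.26 + 24·0.2 + 1·0.21
 = 16.17 + 7.02 + 4.8 + 0.21
 = 28.2
Net = 28.2 - 29 = -0.8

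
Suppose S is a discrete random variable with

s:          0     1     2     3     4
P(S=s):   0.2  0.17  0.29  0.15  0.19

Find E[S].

1.96

E[S] = Σ s·P(S=s)
 = 0·0.2 + 1·0.17 + 2·0.29 + 3·0.15 + 4·0.19
 = 0 + 0.17 + 0.58 + 0.45 + 0.76
 = 1.96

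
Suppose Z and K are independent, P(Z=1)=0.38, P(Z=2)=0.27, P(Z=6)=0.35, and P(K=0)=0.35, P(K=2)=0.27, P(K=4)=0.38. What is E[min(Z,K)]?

E[min(Z,K)] = Σ_z Σ_k min(z,k) · P(Z=z)P(K=k)
 = 0·0.133 + 1·0.1026 + 1·0.1444 + 0·0.0945 + 2·0.0729 + 2·0.1026 + 0·0.1225 + 2·0.0945 + 4·0.133
 = 0 + 0.1026 + 0.1444 + 0 + 0.1458 + 0.2052 + 0 + 0.189 + 0.532
 = 1.319

1.319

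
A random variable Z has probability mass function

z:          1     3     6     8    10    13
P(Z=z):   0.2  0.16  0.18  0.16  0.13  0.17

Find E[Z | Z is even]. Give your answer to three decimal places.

P(Z is even) = 0.18 + 0.16 + 0.13 = 0.47.
E[Z | Z is even] = [6·0.18 + 8·0.16 + 10·0.13] / 0.47
 = 3.66 / 0.47
 = 366/47

7.787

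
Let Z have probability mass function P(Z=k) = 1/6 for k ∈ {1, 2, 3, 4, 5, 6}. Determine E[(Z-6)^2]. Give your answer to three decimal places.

9.167

E[(Z-6)^2] = Σ (z-6)^2·P(Z=z)
 = 25·1/6 + 16·1/6 + 9·1/6 + 4·1/6 + 1·1/6 + 0·1/6
 = 25/6 + 8/3 + 3/2 + 2/3 + 1/6 + 0
 = 55/6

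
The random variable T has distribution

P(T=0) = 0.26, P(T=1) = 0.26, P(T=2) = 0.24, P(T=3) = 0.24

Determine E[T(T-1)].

1.92

E[T(T-1)] = Σ t(t-1)·P(T=t)
 = 0·0.26 + 0·0.26 + 2·0.24 + 6·0.24
 = 0 + 0 + 0.48 + 1.44
 = 1.92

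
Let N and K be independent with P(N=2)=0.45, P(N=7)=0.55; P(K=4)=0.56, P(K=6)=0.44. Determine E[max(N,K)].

6.046

E[max(N,K)] = Σ_n Σ_k max(n,k) · P(N=n)P(K=k)
 = 4·0.252 + 6·0.198 + 7·0.308 + 7·0.242
 = 1.008 + 1.188 + 2.156 + 1.694
 = 6.046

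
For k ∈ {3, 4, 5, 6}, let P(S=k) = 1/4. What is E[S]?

E[S] = Σ s·P(S=s)
 = 3·1/4 + 4·1/4 + 5·1/4 + 6·1/4
 = 3/4 + 1 + 5/4 + 3/2
 = 9/2

4.5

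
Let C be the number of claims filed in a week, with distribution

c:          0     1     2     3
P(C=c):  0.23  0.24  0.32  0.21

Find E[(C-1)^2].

E[(C-1)^2] = Σ (c-1)^2·P(C=c)
 = 1·0.23 + 0·0.24 + 1·0.32 + 4·0.21
 = 0.23 + 0 + 0.32 + 0.84
 = 1.39

1.39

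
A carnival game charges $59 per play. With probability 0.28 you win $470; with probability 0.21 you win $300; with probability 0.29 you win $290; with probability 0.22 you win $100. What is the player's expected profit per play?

E[payout] = 470·0.28 + 300·0.21 + 290·0.29 + 100·0.22
 = 131.6 + 63 + 84.1 + 22
 = 300.7
Net = 300.7 - 59 = 241.7

241.7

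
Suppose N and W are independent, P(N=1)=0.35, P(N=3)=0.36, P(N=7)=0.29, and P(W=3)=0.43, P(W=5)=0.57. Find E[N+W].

E[N+W] = Σ_n Σ_w (n+w) · P(N=n)P(W=w)
 = 4·0.1505 + 6·0.1995 + 6·0.1548 + 8·0.2052 + 10·0.1247 + 12·0.1653
 = 0.602 + 1.197 + 0.9288 + 1.6416 + 1.247 + 1.9836
 = 7.6

7.6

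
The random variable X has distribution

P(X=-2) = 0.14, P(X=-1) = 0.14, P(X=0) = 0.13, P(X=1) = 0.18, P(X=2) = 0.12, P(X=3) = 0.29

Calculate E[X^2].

E[X^2] = Σ x^2·P(X=x)
 = 4·0.14 + 1·0.14 + 0·0.13 + 1·0.18 + 4·0.12 + 9·0.29
 = 0.56 + 0.14 + 0 + 0.18 + 0.48 + 2.61
 = 3.97

3.97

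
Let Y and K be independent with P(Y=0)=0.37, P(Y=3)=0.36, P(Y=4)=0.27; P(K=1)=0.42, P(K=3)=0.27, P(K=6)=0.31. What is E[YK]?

6.6744

E[YK] = Σ_y Σ_k yk · P(Y=y)P(K=k)
 = 0·0.1554 + 0·0.0999 + 0·0.1147 + 3·0.1512 + 9·0.0972 + 18·0.1116 + 4·0.1134 + 12·0.0729 + 24·0.0837
 = 0 + 0 + 0 + 0.4536 + 0.8748 + 2.0088 + 0.4536 + 0.8748 + 2.0088
 = 6.6744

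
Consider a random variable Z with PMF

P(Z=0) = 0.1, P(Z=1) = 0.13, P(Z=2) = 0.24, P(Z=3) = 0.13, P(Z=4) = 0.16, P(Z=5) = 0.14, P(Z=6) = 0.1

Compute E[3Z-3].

5.82

E[3Z-3] = Σ (3z-3)·P(Z=z)
 = (-3)·0.1 + 0·0.13 + 3·0.24 + 6·0.13 + 9·0.16 + 12·0.14 + 15·0.1
 = (-0.3) + 0 + 0.72 + 0.78 + 1.44 + 1.68 + 1.5
 = 5.82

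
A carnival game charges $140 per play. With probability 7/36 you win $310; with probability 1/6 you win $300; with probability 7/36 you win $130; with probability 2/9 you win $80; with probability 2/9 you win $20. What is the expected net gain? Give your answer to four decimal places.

17.7778

E[payout] = 310·7/36 + 300·1/6 + 130·7/36 + 80·2/9 + 20·2/9
 = 1085/18 + 50 + 455/18 + 160/9 + 40/9
 = 1420/9
Net = 1420/9 - 140 = 160/9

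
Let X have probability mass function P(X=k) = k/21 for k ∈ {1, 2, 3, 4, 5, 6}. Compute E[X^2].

21

E[X^2] = Σ x^2·P(X=x)
 = 1·1/21 + 4·2/21 + 9·1/7 + 16·4/21 + 25·5/21 + 36·2/7
 = 1/21 + 8/21 + 9/7 + 64/21 + 125/21 + 72/7
 = 21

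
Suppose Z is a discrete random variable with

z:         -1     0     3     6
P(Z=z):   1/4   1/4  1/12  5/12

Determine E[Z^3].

92

E[Z^3] = Σ z^3·P(Z=z)
 = (-1)·1/4 + 0·1/4 + 27·1/12 + 216·5/12
 = (-1/4) + 0 + 9/4 + 90
 = 92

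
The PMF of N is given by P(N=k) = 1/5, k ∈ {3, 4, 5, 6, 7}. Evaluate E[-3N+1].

-14

E[-3N+1] = Σ (-3n+1)·P(N=n)
 = (-8)·1/5 + (-11)·1/5 + (-14)·1/5 + (-17)·1/5 + (-20)·1/5
 = (-8/5) + (-11/5) + (-14/5) + (-17/5) + (-4)
 = -14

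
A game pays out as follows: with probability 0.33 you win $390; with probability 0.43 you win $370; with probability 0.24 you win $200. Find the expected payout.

E[payout] = 390·0.33 + 370·0.43 + 200·0.24
 = 128.7 + 159.1 + 48
 = 335.8

335.8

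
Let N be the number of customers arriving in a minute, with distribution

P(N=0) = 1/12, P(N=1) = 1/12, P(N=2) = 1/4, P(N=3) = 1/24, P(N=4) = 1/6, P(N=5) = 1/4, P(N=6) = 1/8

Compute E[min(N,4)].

2.875

E[min(N,4)] = Σ min(n,4)·P(N=n)
 = 0·1/12 + 1·1/12 + 2·1/4 + 3·1/24 + 4·1/6 + 4·1/4 + 4·1/8
 = 0 + 1/12 + 1/2 + 1/8 + 2/3 + 1 + 1/2
 = 23/8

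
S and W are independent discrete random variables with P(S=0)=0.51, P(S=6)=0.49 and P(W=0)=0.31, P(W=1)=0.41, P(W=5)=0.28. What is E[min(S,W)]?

E[min(S,W)] = Σ_s Σ_w min(s,w) · P(S=s)P(W=w)
 = 0·0.1581 + 0·0.2091 + 0·0.1428 + 0·0.1519 + 1·0.2009 + 5·0.1372
 = 0 + 0 + 0 + 0 + 0.2009 + 0.686
 = 0.8869

0.8869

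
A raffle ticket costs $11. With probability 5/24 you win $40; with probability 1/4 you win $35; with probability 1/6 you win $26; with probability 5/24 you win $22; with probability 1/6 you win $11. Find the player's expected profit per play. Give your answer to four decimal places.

E[payout] = 40·5/24 + 35·1/4 + 26·1/6 + 22·5/24 + 11·1/6
 = 25/3 + 35/4 + 13/3 + 55/12 + 11/6
 = 167/6
Net = 167/6 - 11 = 101/6

16.8333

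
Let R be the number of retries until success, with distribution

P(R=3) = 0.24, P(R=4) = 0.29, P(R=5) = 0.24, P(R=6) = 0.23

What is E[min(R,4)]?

3.76

E[min(R,4)] = Σ min(r,4)·P(R=r)
 = 3·0.24 + 4·0.29 + 4·0.24 + 4·0.23
 = 0.72 + 1.16 + 0.96 + 0.92
 = 3.76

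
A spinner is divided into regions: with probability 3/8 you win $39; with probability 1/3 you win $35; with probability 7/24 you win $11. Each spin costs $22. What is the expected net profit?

E[payout] = 39·3/8 + 35·1/3 + 11·7/24
 = 117/8 + 35/3 + 77/24
 = 59/2
Net = 59/2 - 22 = 15/2

7.5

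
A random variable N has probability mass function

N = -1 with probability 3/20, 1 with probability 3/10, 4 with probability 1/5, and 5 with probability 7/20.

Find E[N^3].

56.7

E[N^3] = Σ n^3·P(N=n)
 = (-1)·3/20 + 1·3/10 + 64·1/5 + 125·7/20
 = (-3/20) + 3/10 + 64/5 + 175/4
 = 567/10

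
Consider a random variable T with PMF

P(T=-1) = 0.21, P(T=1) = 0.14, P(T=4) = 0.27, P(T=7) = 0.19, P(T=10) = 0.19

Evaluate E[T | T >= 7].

P(T >= 7) = 0.19 + 0.19 = 0.38.
E[T | T >= 7] = [7·0.19 + 10·0.19] / 0.38
 = 3.23 / 0.38
 = 17/2

8.5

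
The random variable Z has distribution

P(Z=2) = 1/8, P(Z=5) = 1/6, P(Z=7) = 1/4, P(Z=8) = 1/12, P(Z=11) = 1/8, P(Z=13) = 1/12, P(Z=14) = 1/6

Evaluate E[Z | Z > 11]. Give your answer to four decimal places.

13.6667

P(Z > 11) = 1/12 + 1/6 = 1/4.
E[Z | Z > 11] = [13·1/12 + 14·1/6] / (1/4)
 = 41/12 / (1/4)
 = 41/3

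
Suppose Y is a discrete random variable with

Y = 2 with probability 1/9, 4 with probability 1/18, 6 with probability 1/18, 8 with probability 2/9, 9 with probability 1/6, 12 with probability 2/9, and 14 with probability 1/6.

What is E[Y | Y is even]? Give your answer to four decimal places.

P(Y is even) = 1/9 + 1/18 + 1/18 + 2/9 + 2/9 + 1/6 = 5/6.
E[Y | Y is even] = [2·1/9 + 4·1/18 + 6·1/18 + 8·2/9 + 12·2/9 + 14·1/6] / (5/6)
 = 68/9 / (5/6)
 = 136/15

9.0667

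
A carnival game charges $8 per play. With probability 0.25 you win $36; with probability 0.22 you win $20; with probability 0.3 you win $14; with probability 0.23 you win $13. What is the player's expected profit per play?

E[payout] = 36·0.25 + 20·0.22 + 14·0.3 + 13·0.23
 = 9 + 4.4 + 4.2 + 2.99
 = 20.59
Net = 20.59 - 8 = 12.59

12.59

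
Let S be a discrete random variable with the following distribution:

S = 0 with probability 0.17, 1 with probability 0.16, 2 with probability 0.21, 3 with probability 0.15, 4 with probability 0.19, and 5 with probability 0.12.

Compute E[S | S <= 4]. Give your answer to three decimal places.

P(S <= 4) = 0.17 + 0.16 + 0.21 + 0.15 + 0.19 = 0.88.
E[S | S <= 4] = [0·0.17 + 1·0.16 + 2·0.21 + 3·0.15 + 4·0.19] / 0.88
 = 1.79 / 0.88
 = 179/88

2.034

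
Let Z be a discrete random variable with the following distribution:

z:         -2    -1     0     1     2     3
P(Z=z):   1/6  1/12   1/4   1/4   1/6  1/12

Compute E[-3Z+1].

E[-3Z+1] = Σ (-3z+1)·P(Z=z)
 = 7·1/6 + 4·1/12 + 1·1/4 + (-2)·1/4 + (-5)·1/6 + (-8)·1/12
 = 7/6 + 1/3 + 1/4 + (-1/2) + (-5/6) + (-2/3)
 = -1/4

-0.25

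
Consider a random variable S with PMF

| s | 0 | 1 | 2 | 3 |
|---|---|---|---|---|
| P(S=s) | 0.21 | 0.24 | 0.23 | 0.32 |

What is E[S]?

E[S] = Σ s·P(S=s)
 = 0·0.21 + 1·0.24 + 2·0.23 + 3·0.32
 = 0 + 0.24 + 0.46 + 0.96
 = 1.66

1.66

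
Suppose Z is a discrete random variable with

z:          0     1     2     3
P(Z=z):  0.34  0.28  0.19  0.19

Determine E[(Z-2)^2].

1.83

E[(Z-2)^2] = Σ (z-2)^2·P(Z=z)
 = 4·0.34 + 1·0.28 + 0·0.19 + 1·0.19
 = 1.36 + 0.28 + 0 + 0.19
 = 1.83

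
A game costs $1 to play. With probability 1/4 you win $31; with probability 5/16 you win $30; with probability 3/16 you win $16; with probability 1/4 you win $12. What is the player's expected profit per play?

E[payout] = 31·1/4 + 30·5/16 + 16·3/16 + 12·1/4
 = 31/4 + 75/8 + 3 + 3
 = 185/8
Net = 185/8 - 1 = 177/8

22.125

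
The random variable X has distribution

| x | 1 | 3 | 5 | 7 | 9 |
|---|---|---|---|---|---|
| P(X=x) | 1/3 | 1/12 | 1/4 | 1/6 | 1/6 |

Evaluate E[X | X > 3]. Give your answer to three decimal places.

P(X > 3) = 1/4 + 1/6 + 1/6 = 7/12.
E[X | X > 3] = [5·1/4 + 7·1/6 + 9·1/6] / (7/12)
 = 47/12 / (7/12)
 = 47/7

6.714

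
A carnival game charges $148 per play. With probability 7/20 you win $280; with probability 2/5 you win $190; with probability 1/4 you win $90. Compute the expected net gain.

48.5

E[payout] = 280·7/20 + 190·2/5 + 90·1/4
 = 98 + 76 + 45/2
 = 393/2
Net = 393/2 - 148 = 97/2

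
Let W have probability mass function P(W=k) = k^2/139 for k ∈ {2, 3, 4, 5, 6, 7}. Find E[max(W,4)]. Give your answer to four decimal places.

5.7554

E[max(W,4)] = Σ max(w,4)·P(W=w)
 = 4·4/139 + 4·9/139 + 4·16/139 + 5·25/139 + 6·36/139 + 7·49/139
 = 16/139 + 36/139 + 64/139 + 125/139 + 216/139 + 343/139
 = 800/139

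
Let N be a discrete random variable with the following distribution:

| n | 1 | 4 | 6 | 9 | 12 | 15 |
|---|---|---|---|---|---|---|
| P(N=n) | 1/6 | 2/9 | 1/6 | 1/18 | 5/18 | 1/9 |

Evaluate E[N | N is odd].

7

P(N is odd) = 1/6 + 1/18 + 1/9 = 1/3.
E[N | N is odd] = [1·1/6 + 9·1/18 + 15·1/9] / (1/3)
 = 7/3 / (1/3)
 = 7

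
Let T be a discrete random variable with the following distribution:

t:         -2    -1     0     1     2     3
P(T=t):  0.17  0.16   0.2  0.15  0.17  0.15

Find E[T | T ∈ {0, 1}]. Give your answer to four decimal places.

0.4286

P(T ∈ {0, 1}) = 0.2 + 0.15 = 0.35.
E[T | T ∈ {0, 1}] = [0·0.2 + 1·0.15] / 0.35
 = 0.15 / 0.35
 = 3/7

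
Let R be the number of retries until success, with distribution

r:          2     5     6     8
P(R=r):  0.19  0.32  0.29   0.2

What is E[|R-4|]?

E[|R-4|] = Σ |r-4|·P(R=r)
 = 2·0.19 + 1·0.32 + 2·0.29 + 4·0.2
 = 0.38 + 0.32 + 0.58 + 0.8
 = 2.08

2.08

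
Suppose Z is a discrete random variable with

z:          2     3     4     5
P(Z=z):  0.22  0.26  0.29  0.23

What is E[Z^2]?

E[Z^2] = Σ z^2·P(Z=z)
 = 4·0.22 + 9·0.26 + 16·0.29 + 25·0.23
 = 0.88 + 2.34 + 4.64 + 5.75
 = 13.61

13.61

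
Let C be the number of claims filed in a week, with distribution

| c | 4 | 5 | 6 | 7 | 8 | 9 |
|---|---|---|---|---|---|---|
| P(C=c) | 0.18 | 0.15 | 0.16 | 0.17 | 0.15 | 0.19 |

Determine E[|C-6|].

1.55

E[|C-6|] = Σ |c-6|·P(C=c)
 = 2·0.18 + 1·0.15 + 0·0.16 + 1·0.17 + 2·0.15 + 3·0.19
 = 0.36 + 0.15 + 0 + 0.17 + 0.3 + 0.57
 = 1.55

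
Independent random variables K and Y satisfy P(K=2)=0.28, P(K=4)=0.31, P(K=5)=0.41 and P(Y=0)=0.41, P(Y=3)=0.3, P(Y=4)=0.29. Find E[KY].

E[KY] = Σ_k Σ_y ky · P(K=k)P(Y=y)
 = 0·0.1148 + 6·0.084 + 8·0.0812 + 0·0.1271 + 12·0.093 + 16·0.0899 + 0·0.1681 + 15·0.123 + 20·0.1189
 = 0 + 0.504 + 0.6496 + 0 + 1.116 + 1.4384 + 0 + 1.845 + 2.378
 = 7.931

7.931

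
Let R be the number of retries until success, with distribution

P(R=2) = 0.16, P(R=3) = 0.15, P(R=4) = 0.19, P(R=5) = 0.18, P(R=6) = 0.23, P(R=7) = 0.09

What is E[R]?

E[R] = Σ r·P(R=r)
 = 2·0.16 + 3·0.15 + 4·0.19 + 5·0.18 + 6·0.23 + 7·0.09
 = 0.32 + 0.45 + 0.76 + 0.9 + 1.38 + 0.63
 = 4.44

4.44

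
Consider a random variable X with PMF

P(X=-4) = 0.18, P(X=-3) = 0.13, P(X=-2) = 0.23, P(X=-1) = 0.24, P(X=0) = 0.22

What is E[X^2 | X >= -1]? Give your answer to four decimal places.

0.5217

P(X >= -1) = 0.24 + 0.22 = 0.46.
E[X^2 | X >= -1] = [1·0.24 + 0·0.22] / 0.46
 = 0.24 / 0.46
 = 12/23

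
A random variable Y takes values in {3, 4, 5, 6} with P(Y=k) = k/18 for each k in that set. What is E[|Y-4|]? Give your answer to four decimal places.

E[|Y-4|] = Σ |y-4|·P(Y=y)
 = 1·1/6 + 0·2/9 + 1·5/18 + 2·1/3
 = 1/6 + 0 + 5/18 + 2/3
 = 10/9

1.1111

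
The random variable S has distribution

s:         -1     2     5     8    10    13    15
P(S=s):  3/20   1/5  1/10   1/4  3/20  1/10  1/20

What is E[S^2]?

E[S^2] = Σ s^2·P(S=s)
 = 1·3/20 + 4·1/5 + 25·1/10 + 64·1/4 + 100·3/20 + 169·1/10 + 225·1/20
 = 3/20 + 4/5 + 5/2 + 16 + 15 + 169/10 + 45/4
 = 313/5

62.6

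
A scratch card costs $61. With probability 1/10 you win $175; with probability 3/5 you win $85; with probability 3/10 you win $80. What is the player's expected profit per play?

E[payout] = 175·1/10 + 85·3/5 + 80·3/10
 = 35/2 + 51 + 24
 = 185/2
Net = 185/2 - 61 = 63/2

31.5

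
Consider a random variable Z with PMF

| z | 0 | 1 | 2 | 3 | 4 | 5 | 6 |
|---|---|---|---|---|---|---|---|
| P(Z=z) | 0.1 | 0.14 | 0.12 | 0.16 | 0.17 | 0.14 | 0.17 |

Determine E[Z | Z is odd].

3

P(Z is odd) = 0.14 + 0.16 + 0.14 = 0.44.
E[Z | Z is odd] = [1·0.14 + 3·0.16 + 5·0.14] / 0.44
 = 1.32 / 0.44
 = 3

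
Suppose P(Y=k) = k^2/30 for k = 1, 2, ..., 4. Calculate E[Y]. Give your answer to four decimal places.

3.3333

E[Y] = Σ y·P(Y=y)
 = 1·1/30 + 2·2/15 + 3·3/10 + 4·8/15
 = 1/30 + 4/15 + 9/10 + 32/15
 = 10/3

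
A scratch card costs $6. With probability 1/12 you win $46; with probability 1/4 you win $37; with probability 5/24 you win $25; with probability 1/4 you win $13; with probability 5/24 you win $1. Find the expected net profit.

E[payout] = 46·1/12 + 37·1/4 + 25·5/24 + 13·1/4 + 1·5/24
 = 23/6 + 37/4 + 125/24 + 13/4 + 5/24
 = 87/4
Net = 87/4 - 6 = 63/4

15.75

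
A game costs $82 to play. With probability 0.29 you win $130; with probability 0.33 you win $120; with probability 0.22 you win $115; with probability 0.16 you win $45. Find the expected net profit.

27.8

E[payout] = 130·0.29 + 120·0.33 + 115·0.22 + 45·0.16
 = 37.7 + 39.6 + 25.3 + 7.2
 = 109.8
Net = 109.8 - 82 = 27.8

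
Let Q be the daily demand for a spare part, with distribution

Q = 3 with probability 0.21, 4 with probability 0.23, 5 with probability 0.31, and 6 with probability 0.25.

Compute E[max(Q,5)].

5.25

E[max(Q,5)] = Σ max(q,5)·P(Q=q)
 = 5·0.21 + 5·0.23 + 5·0.31 + 6·0.25
 = 1.05 + 1.15 + 1.55 + 1.5
 = 5.25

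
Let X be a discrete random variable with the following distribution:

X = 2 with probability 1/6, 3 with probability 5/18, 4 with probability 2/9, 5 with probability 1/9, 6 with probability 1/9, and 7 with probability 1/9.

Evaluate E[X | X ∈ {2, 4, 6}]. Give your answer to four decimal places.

3.7778

P(X ∈ {2, 4, 6}) = 1/6 + 2/9 + 1/9 = 1/2.
E[X | X ∈ {2, 4, 6}] = [2·1/6 + 4·2/9 + 6·1/9] / (1/2)
 = 17/9 / (1/2)
 = 34/9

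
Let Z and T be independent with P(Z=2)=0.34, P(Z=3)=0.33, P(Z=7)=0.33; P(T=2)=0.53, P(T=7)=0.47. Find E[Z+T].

E[Z+T] = Σ_z Σ_t (z+t) · P(Z=z)P(T=t)
 = 4·0.1802 + 9·0.1598 + 5·0.1749 + 10·0.1551 + 9·0.1749 + 14·0.1551
 = 0.7208 + 1.4382 + 0.8745 + 1.551 + 1.5741 + 2.1714
 = 8.33

8.33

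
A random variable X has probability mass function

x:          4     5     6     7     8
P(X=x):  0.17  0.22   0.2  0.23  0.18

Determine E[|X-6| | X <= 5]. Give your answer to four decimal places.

P(X <= 5) = 0.17 + 0.22 = 0.39.
E[|X-6| | X <= 5] = [2·0.17 + 1·0.22] / 0.39
 = 0.56 / 0.39
 = 56/39

1.4359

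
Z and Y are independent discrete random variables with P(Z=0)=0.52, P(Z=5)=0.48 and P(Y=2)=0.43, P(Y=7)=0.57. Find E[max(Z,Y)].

E[max(Z,Y)] = Σ_z Σ_y max(z,y) · P(Z=z)P(Y=y)
 = 2·0.2236 + 7·0.2964 + 5·0.2064 + 7·0.2736
 = 0.4472 + 2.0748 + 1.032 + 1.9152
 = 5.4692

5.4692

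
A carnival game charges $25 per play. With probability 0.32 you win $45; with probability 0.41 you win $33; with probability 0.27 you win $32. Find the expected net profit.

E[payout] = 45·0.32 + 33·0.41 + 32·0.27
 = 14.4 + 13.53 + 8.64
 = 36.57
Net = 36.57 - 25 = 11.57

11.57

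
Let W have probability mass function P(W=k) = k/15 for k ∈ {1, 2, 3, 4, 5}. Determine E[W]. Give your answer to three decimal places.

3.667

E[W] = Σ w·P(W=w)
 = 1·1/15 + 2·2/15 + 3·1/5 + 4·4/15 + 5·1/3
 = 1/15 + 4/15 + 3/5 + 16/15 + 5/3
 = 11/3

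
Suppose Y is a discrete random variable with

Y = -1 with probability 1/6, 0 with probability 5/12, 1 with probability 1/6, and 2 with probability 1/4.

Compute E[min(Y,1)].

0.25

E[min(Y,1)] = Σ min(y,1)·P(Y=y)
 = (-1)·1/6 + 0·5/12 + 1·1/6 + 1·1/4
 = (-1/6) + 0 + 1/6 + 1/4
 = 1/4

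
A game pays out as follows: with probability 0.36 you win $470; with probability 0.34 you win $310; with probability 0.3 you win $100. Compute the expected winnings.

E[payout] = 470·0.36 + 310·0.34 + 100·0.3
 = 169.2 + 105.4 + 30
 = 304.6

304.6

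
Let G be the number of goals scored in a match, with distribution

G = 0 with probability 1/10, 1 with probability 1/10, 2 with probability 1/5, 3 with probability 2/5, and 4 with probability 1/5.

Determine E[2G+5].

10

E[2G+5] = Σ (2g+5)·P(G=g)
 = 5·1/10 + 7·1/10 + 9·1/5 + 11·2/5 + 13·1/5
 = 1/2 + 7/10 + 9/5 + 22/5 + 13/5
 = 10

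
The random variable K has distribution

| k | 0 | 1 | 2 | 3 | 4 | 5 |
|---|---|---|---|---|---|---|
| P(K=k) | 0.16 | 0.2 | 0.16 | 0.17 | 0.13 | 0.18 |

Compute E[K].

2.45

E[K] = Σ k·P(K=k)
 = 0·0.16 + 1·0.2 + 2·0.16 + 3·0.17 + 4·0.13 + 5·0.18
 = 0 + 0.2 + 0.32 + 0.51 + 0.52 + 0.9
 = 2.45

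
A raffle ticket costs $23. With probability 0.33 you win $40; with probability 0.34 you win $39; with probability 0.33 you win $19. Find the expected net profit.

E[payout] = 40·0.33 + 39·0.34 + 19·0.33
 = 13.2 + 13.26 + 6.27
 = 32.73
Net = 32.73 - 23 = 9.73

9.73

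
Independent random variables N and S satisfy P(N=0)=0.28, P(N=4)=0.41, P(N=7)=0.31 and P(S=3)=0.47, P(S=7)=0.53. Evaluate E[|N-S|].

E[|N-S|] = Σ_n Σ_s |n-s| · P(N=n)P(S=s)
 = 3·0.1316 + 7·0.1484 + 1·0.1927 + 3·0.2173 + 4·0.1457 + 0·0.1643
 = 0.3948 + 1.0388 + 0.1927 + 0.6519 + 0.5828 + 0
 = 2.861

2.861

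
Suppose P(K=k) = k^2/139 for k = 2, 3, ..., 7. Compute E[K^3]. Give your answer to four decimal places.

E[K^3] = Σ k^3·P(K=k)
 = 8·4/139 + 27·9/139 + 64·16/139 + 125·25/139 + 216·36/139 + 343·49/139
 = 32/139 + 243/139 + 1024/139 + 3125/139 + 7776/139 + 16807/139
 = 29007/139

208.6835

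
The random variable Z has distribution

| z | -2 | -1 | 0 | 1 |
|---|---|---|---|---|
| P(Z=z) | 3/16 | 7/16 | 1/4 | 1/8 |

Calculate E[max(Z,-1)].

E[max(Z,-1)] = Σ max(z,-1)·P(Z=z)
 = (-1)·3/16 + (-1)·7/16 + 0·1/4 + 1·1/8
 = (-3/16) + (-7/16) + 0 + 1/8
 = -1/2

-0.5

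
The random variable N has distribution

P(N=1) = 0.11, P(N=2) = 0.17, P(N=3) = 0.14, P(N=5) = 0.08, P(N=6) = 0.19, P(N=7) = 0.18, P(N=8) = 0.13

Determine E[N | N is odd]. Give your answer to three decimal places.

P(N is odd) = 0.11 + 0.14 + 0.08 + 0.18 = 0.51.
E[N | N is odd] = [1·0.11 + 3·0.14 + 5·0.08 + 7·0.18] / 0.51
 = 2.19 / 0.51
 = 73/17

4.294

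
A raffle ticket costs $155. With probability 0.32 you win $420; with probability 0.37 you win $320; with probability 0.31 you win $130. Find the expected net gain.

E[payout] = 420·0.32 + 320·0.37 + 130·0.31
 = 134.4 + 118.4 + 40.3
 = 293.1
Net = 293.1 - 155 = 138.1

138.1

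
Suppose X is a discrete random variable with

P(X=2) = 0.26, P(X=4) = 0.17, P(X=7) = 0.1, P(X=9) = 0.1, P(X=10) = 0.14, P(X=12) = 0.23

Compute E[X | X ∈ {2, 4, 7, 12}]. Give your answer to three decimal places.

6.132

P(X ∈ {2, 4, 7, 12}) = 0.26 + 0.17 + 0.1 + 0.23 = 0.76.
E[X | X ∈ {2, 4, 7, 12}] = [2·0.26 + 4·0.17 + 7·0.1 + 12·0.23] / 0.76
 = 4.66 / 0.76
 = 233/38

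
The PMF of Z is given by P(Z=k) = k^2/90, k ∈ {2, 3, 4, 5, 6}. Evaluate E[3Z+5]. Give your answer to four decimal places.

E[3Z+5] = Σ (3z+5)·P(Z=z)
 = 11·2/45 + 14·1/10 + 17·8/45 + 20·5/18 + 23·2/5
 = 22/45 + 7/5 + 136/45 + 50/9 + 46/5
 = 59/3

19.6667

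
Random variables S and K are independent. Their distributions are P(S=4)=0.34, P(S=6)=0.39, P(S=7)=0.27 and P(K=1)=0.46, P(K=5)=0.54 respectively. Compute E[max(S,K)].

E[max(S,K)] = Σ_s Σ_k max(s,k) · P(S=s)P(K=k)
 = 4·0.1564 + 5·0.1836 + 6·0.1794 + 6·0.2106 + 7·0.1242 + 7·0.1458
 = 0.6256 + 0.918 + 1.0764 + 1.2636 + 0.8694 + 1.0206
 = 5.7736

5.7736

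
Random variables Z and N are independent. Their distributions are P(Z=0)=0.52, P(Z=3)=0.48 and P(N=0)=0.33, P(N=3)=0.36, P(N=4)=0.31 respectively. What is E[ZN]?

E[ZN] = Σ_z Σ_n zn · P(Z=z)P(N=n)
 = 0·0.1716 + 0·0.1872 + 0·0.1612 + 0·0.1584 + 9·0.1728 + 12·0.1488
 = 0 + 0 + 0 + 0 + 1.5552 + 1.7856
 = 3.3408

3.3408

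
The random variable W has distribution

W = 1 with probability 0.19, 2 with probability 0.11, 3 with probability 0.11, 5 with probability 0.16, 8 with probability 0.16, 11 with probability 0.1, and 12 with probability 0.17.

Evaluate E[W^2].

52.44

E[W^2] = Σ w^2·P(W=w)
 = 1·0.19 + 4·0.11 + 9·0.11 + 25·0.16 + 64·0.16 + 121·0.1 + 144·0.17
 = 0.19 + 0.44 + 0.99 + 4 + 10.24 + 12.1 + 24.48
 = 52.44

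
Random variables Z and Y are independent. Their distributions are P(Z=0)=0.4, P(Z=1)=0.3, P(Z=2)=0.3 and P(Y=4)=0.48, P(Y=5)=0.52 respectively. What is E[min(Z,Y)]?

E[min(Z,Y)] = Σ_z Σ_y min(z,y) · P(Z=z)P(Y=y)
 = 0·0.192 + 0·0.208 + 1·0.144 + 1·0.156 + 2·0.144 + 2·0.156
 = 0 + 0 + 0.144 + 0.156 + 0.288 + 0.312
 = 0.9

0.9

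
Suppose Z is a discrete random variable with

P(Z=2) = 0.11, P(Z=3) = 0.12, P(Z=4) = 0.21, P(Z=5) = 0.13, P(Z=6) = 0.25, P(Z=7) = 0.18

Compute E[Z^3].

149.55

E[Z^3] = Σ z^3·P(Z=z)
 = 8·0.11 + 27·0.12 + 64·0.21 + 125·0.13 + 216·0.25 + 343·0.18
 = 0.88 + 3.24 + 13.44 + 16.25 + 54 + 61.74
 = 149.55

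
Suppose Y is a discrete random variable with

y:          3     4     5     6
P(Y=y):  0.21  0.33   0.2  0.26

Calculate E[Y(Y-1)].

E[Y(Y-1)] = Σ y(y-1)·P(Y=y)
 = 6·0.21 + 12·0.33 + 20·0.2 + 30·0.26
 = 1.26 + 3.96 + 4 + 7.8
 = 17.02

17.02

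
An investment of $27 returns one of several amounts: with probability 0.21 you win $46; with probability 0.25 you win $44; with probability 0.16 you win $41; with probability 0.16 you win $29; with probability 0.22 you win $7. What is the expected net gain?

E[payout] = 46·0.21 + 44·0.25 + 41·0.16 + 29·0.16 + 7·0.22
 = 9.66 + 11 + 6.56 + 4.64 + 1.54
 = 33.4
Net = 33.4 - 27 = 6.4

6.4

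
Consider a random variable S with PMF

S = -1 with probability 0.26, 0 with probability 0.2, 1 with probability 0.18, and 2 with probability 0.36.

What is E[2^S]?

2.13

E[2^S] = Σ 2^s·P(S=s)
 = 0.5·0.26 + 1·0.2 + 2·0.18 + 4·0.36
 = 0.13 + 0.2 + 0.36 + 1.44
 = 2.13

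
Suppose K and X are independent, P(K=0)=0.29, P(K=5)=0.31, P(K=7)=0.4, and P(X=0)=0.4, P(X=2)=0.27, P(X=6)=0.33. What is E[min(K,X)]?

E[min(K,X)] = Σ_k Σ_x min(k,x) · P(K=k)P(X=x)
 = 0·0.116 + 0·0.0783 + 0·0.0957 + 0·0.124 + 2·0.0837 + 5·0.1023 + 0·0.16 + 2·0.108 + 6·0.132
 = 0 + 0 + 0 + 0 + 0.1674 + 0.5115 + 0 + 0.216 + 0.792
 = 1.6869

1.6869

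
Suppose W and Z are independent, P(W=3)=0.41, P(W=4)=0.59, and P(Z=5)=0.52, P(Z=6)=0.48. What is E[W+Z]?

9.07

E[W+Z] = Σ_w Σ_z (w+z) · P(W=w)P(Z=z)
 = 8·0.2132 + 9·0.1968 + 9·0.3068 + 10·0.2832
 = 1.7056 + 1.7712 + 2.7612 + 2.832
 = 9.07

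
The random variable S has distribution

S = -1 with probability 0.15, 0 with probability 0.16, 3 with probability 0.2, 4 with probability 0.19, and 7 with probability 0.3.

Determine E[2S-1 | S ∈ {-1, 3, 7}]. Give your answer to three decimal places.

P(S ∈ {-1, 3, 7}) = 0.15 + 0.2 + 0.3 = 0.65.
E[2S-1 | S ∈ {-1, 3, 7}] = [(-3)·0.15 + 5·0.2 + 13·0.3] / 0.65
 = 4.45 / 0.65
 = 89/13

6.846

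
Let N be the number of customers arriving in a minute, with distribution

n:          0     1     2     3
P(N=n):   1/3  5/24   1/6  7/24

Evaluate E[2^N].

E[2^N] = Σ 2^n·P(N=n)
 = 1·1/3 + 2·5/24 + 4·1/6 + 8·7/24
 = 1/3 + 5/12 + 2/3 + 7/3
 = 15/4

3.75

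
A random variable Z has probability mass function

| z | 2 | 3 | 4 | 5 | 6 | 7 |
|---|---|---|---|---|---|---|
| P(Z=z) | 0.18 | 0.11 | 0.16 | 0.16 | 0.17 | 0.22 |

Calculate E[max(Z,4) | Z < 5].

4

P(Z < 5) = 0.18 + 0.11 + 0.16 = 0.45.
E[max(Z,4) | Z < 5] = [4·0.18 + 4·0.11 + 4·0.16] / 0.45
 = 1.8 / 0.45
 = 4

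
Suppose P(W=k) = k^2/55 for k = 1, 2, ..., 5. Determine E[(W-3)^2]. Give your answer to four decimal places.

E[(W-3)^2] = Σ (w-3)^2·P(W=w)
 = 4·1/55 + 1·4/55 + 0·9/55 + 1·16/55 + 4·5/11
 = 4/55 + 4/55 + 0 + 16/55 + 20/11
 = 124/55

2.2545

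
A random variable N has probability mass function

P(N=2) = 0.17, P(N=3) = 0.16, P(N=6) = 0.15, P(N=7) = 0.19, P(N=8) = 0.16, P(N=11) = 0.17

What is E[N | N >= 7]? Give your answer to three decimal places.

8.615

P(N >= 7) = 0.19 + 0.16 + 0.17 = 0.52.
E[N | N >= 7] = [7·0.19 + 8·0.16 + 11·0.17] / 0.52
 = 4.48 / 0.52
 = 112/13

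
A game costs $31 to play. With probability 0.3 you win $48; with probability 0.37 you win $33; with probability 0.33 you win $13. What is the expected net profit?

E[payout] = 48·0.3 + 33·0.37 + 13·0.33
 = 14.4 + 12.21 + 4.29
 = 30.9
Net = 30.9 - 31 = -0.1

-0.1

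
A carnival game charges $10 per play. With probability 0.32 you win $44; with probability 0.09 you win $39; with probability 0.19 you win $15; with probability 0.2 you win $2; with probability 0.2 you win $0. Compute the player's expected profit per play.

10.84

E[payout] = 44·0.32 + 39·0.09 + 15·0.19 + 2·0.2 + 0·0.2
 = 14.08 + 3.51 + 2.85 + 0.4 + 0
 = 20.84
Net = 20.84 - 10 = 10.84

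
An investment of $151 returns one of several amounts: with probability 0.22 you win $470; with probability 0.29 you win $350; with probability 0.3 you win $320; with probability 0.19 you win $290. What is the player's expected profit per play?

205

E[payout] = 470·0.22 + 350·0.29 + 320·0.3 + 290·0.19
 = 103.4 + 101.5 + 96 + 55.1
 = 356
Net = 356 - 151 = 205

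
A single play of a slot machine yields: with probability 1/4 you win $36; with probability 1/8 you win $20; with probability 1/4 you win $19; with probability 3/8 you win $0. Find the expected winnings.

16.25

E[payout] = 36·1/4 + 20·1/8 + 19·1/4 + 0·3/8
 = 9 + 5/2 + 19/4 + 0
 = 65/4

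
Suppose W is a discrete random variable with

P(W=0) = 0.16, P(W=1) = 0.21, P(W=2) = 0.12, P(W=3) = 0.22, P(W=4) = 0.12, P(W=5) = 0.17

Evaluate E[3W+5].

E[3W+5] = Σ (3w+5)·P(W=w)
 = 5·0.16 + 8·0.21 + 11·0.12 + 14·0.22 + 17·0.12 + 20·0.17
 = 0.8 + 1.68 + 1.32 + 3.08 + 2.04 + 3.4
 = 12.32

12.32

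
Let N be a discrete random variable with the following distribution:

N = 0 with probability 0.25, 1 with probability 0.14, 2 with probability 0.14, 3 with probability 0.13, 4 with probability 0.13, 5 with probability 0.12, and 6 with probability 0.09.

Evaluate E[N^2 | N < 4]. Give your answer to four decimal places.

P(N < 4) = 0.25 + 0.14 + 0.14 + 0.13 = 0.66.
E[N^2 | N < 4] = [0·0.25 + 1·0.14 + 4·0.14 + 9·0.13] / 0.66
 = 1.87 / 0.66
 = 17/6

2.8333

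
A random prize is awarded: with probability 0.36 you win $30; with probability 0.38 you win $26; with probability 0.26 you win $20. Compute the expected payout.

E[payout] = 30·0.36 + 26·0.38 + 20·0.26
 = 10.8 + 9.88 + 5.2
 = 25.88

25.88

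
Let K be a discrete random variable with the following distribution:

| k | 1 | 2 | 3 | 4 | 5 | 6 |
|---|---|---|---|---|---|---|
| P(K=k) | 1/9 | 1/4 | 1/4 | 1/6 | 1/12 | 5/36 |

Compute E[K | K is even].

P(K is even) = 1/4 + 1/6 + 5/36 = 5/9.
E[K | K is even] = [2·1/4 + 4·1/6 + 6·5/36] / (5/9)
 = 2 / (5/9)
 = 18/5

3.6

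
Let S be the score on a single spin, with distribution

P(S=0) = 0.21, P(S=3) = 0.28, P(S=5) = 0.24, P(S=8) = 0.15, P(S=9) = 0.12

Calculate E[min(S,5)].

E[min(S,5)] = Σ min(s,5)·P(S=s)
 = 0·0.21 + 3·0.28 + 5·0.24 + 5·0.15 + 5·0.12
 = 0 + 0.84 + 1.2 + 0.75 + 0.6
 = 3.39

3.39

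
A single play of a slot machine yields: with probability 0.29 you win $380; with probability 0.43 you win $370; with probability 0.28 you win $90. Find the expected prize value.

294.5

E[payout] = 380·0.29 + 370·0.43 + 90·0.28
 = 110.2 + 159.1 + 25.2
 = 294.5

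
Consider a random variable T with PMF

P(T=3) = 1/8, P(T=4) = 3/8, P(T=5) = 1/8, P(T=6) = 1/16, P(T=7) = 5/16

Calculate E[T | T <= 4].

3.75

P(T <= 4) = 1/8 + 3/8 = 1/2.
E[T | T <= 4] = [3·1/8 + 4·3/8] / (1/2)
 = 15/8 / (1/2)
 = 15/4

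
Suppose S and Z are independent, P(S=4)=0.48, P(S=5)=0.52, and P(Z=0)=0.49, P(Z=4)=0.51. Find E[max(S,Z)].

4.52

E[max(S,Z)] = Σ_s Σ_z max(s,z) · P(S=s)P(Z=z)
 = 4·0.2352 + 4·0.2448 + 5·0.2548 + 5·0.2652
 = 0.9408 + 0.9792 + 1.274 + 1.326
 = 4.52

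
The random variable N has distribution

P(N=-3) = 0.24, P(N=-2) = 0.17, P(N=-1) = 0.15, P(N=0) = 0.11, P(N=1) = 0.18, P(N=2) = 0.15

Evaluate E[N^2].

3.77

E[N^2] = Σ n^2·P(N=n)
 = 9·0.24 + 4·0.17 + 1·0.15 + 0·0.11 + 1·0.18 + 4·0.15
 = 2.16 + 0.68 + 0.15 + 0 + 0.18 + 0.6
 = 3.77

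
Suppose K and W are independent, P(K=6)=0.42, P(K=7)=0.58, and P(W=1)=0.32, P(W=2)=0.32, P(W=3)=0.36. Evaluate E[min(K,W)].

2.04

E[min(K,W)] = Σ_k Σ_w min(k,w) · P(K=k)P(W=w)
 = 1·0.1344 + 2·0.1344 + 3·0.1512 + 1·0.1856 + 2·0.1856 + 3·0.2088
 = 0.1344 + 0.2688 + 0.4536 + 0.1856 + 0.3712 + 0.6264
 = 2.04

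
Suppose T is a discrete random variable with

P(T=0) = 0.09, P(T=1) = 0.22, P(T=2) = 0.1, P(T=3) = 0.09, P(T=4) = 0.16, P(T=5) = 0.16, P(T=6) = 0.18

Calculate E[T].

E[T] = Σ t·P(T=t)
 = 0·0.09 + 1·0.22 + 2·0.1 + 3·0.09 + 4·0.16 + 5·0.16 + 6·0.18
 = 0 + 0.22 + 0.2 + 0.27 + 0.64 + 0.8 + 1.08
 = 3.21

3.21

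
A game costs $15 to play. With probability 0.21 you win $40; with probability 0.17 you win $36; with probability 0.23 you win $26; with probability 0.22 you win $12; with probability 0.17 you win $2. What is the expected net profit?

8.48

E[payout] = 40·0.21 + 36·0.17 + 26·0.23 + 12·0.22 + 2·0.17
 = 8.4 + 6.12 + 5.98 + 2.64 + 0.34
 = 23.48
Net = 23.48 - 15 = 8.48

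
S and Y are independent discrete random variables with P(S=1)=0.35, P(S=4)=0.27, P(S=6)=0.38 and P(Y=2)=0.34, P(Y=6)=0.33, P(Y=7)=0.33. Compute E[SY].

E[SY] = Σ_s Σ_y sy · P(S=s)P(Y=y)
 = 2·0.119 + 6·0.1155 + 7·0.1155 + 8·0.0918 + 24·0.0891 + 28·0.0891 + 12·0.1292 + 36·0.1254 + 42·0.1254
 = 0.238 + 0.693 + 0.8085 + 0.7344 + 2.1384 + 2.4948 + 1.5504 + 4.5144 + 5.2668
 = 18.4387

18.4387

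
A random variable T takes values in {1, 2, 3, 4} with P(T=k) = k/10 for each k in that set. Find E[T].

3

E[T] = Σ t·P(T=t)
 = 1·1/10 + 2·1/5 + 3·3/10 + 4·2/5
 = 1/10 + 2/5 + 9/10 + 8/5
 = 3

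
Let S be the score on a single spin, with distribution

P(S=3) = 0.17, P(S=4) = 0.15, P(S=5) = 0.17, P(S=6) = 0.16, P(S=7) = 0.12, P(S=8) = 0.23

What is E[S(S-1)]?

28.94

E[S(S-1)] = Σ s(s-1)·P(S=s)
 = 6·0.17 + 12·0.15 + 20·0.17 + 30·0.16 + 42·0.12 + 56·0.23
 = 1.02 + 1.8 + 3.4 + 4.8 + 5.04 + 12.88
 = 28.94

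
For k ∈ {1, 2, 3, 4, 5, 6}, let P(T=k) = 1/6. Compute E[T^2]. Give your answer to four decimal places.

15.1667

E[T^2] = Σ t^2·P(T=t)
 = 1·1/6 + 4·1/6 + 9·1/6 + 16·1/6 + 25·1/6 + 36·1/6
 = 1/6 + 2/3 + 3/2 + 8/3 + 25/6 + 6
 = 91/6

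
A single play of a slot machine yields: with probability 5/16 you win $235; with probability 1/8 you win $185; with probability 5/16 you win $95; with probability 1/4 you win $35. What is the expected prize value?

E[payout] = 235·5/16 + 185·1/8 + 95·5/16 + 35·1/4
 = 1175/16 + 185/8 + 475/16 + 35/4
 = 135

135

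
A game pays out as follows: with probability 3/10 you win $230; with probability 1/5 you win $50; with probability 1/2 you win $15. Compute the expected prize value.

86.5

E[payout] = 230·3/10 + 50·1/5 + 15·1/2
 = 69 + 10 + 15/2
 = 173/2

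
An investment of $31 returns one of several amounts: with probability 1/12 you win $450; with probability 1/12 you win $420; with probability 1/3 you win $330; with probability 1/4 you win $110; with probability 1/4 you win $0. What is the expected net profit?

E[payout] = 450·1/12 + 420·1/12 + 330·1/3 + 110·1/4 + 0·1/4
 = 75/2 + 35 + 110 + 55/2 + 0
 = 210
Net = 210 - 31 = 179

179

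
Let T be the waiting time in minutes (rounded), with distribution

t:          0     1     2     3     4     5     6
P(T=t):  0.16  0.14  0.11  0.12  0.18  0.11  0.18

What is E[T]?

E[T] = Σ t·P(T=t)
 = 0·0.16 + 1·0.14 + 2·0.11 + 3·0.12 + 4·0.18 + 5·0.11 + 6·0.18
 = 0 + 0.14 + 0.22 + 0.36 + 0.72 + 0.55 + 1.08
 = 3.07

3.07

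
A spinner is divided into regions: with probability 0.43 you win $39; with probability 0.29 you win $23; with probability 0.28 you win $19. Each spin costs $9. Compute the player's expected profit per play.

E[payout] = 39·0.43 + 23·0.29 + 19·0.28
 = 16.77 + 6.67 + 5.32
 = 28.76
Net = 28.76 - 9 = 19.76

19.76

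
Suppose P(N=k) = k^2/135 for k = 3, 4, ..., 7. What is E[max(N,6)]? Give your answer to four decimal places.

E[max(N,6)] = Σ max(n,6)·P(N=n)
 = 6·1/15 + 6·16/135 + 6·5/27 + 6·4/15 + 7·49/135
 = 2/5 + 32/45 + 10/9 + 8/5 + 343/135
 = 859/135

6.3630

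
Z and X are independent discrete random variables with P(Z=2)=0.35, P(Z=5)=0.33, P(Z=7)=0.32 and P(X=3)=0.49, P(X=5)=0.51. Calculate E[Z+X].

8.61

E[Z+X] = Σ_z Σ_x (z+x) · P(Z=z)P(X=x)
 = 5·0.1715 + 7·0.1785 + 8·0.1617 + 10·0.1683 + 10·0.1568 + 12·0.1632
 = 0.8575 + 1.2495 + 1.2936 + 1.683 + 1.568 + 1.9584
 = 8.61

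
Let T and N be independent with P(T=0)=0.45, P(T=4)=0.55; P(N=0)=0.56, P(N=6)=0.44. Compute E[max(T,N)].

3.872

E[max(T,N)] = Σ_t Σ_n max(t,n) · P(T=t)P(N=n)
 = 0·0.252 + 6·0.198 + 4·0.308 + 6·0.242
 = 0 + 1.188 + 1.232 + 1.452
 = 3.872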